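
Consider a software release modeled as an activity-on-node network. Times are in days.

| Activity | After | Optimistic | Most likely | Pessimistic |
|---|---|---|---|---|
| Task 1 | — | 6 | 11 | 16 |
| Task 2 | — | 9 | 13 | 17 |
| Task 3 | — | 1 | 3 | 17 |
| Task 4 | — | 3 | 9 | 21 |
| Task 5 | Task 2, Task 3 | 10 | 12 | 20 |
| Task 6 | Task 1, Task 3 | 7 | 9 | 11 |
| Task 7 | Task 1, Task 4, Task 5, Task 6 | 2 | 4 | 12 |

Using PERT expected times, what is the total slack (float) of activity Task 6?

6 days

te_Task 1 = (6 + 4·11 + 16)/6 = 66/6 = 11
te_Task 2 = (9 + 4·13 + 17)/6 = 78/6 = 13
te_Task 3 = (1 + 4·3 + 17)/6 = 30/6 = 5
te_Task 4 = (3 + 4·9 + 21)/6 = 60/6 = 10
te_Task 5 = (10 + 4·12 + 20)/6 = 78/6 = 13
te_Task 6 = (7 + 4·9 + 11)/6 = 54/6 = 9
te_Task 7 = (2 + 4·4 + 12)/6 = 30/6 = 5

Forward pass:
ES_Task 1 = 0; EF_Task 1 = 11
ES_Task 2 = 0; EF_Task 2 = 13
ES_Task 3 = 0; EF_Task 3 = 5
ES_Task 4 = 0; EF_Task 4 = 10
ES_Task 5 = max(EF_Task 2=13, EF_Task 3=5) = 13; EF_Task 5 = 13+13 = 26
ES_Task 6 = max(EF_Task 1=11, EF_Task 3=5) = 11; EF_Task 6 = 11+9 = 20
ES_Task 7 = max(EF_Task 1=11, EF_Task 4=10, EF_Task 5=26, EF_Task 6=20) = 26; EF_Task 7 = 26+5 = 31
Expected project duration μ = 31 days. Critical path: Task 2 → Task 5 → Task 7.

Backward pass:
LF_Task 7 = 31; LS_Task 7 = 31−5 = 26
LF_Task 6 = LS_Task 7 = 26; LS_Task 6 = 26−9 = 17
LF_Task 5 = LS_Task 7 = 26; LS_Task 5 = 26−13 = 13
LF_Task 4 = LS_Task 7 = 26; LS_Task 4 = 26−10 = 16
LF_Task 3 = min(LS_Task 5=13, LS_Task 6=17) = 13; LS_Task 3 = 13−5 = 8
LF_Task 2 = LS_Task 5 = 13; LS_Task 2 = 13−13 = 0
LF_Task 1 = min(LS_Task 6=17, LS_Task 7=26) = 17; LS_Task 1 = 17−11 = 6
Slack_Task 6 = LS_Task 6 − ES_Task 6 = 17 − 11 = 6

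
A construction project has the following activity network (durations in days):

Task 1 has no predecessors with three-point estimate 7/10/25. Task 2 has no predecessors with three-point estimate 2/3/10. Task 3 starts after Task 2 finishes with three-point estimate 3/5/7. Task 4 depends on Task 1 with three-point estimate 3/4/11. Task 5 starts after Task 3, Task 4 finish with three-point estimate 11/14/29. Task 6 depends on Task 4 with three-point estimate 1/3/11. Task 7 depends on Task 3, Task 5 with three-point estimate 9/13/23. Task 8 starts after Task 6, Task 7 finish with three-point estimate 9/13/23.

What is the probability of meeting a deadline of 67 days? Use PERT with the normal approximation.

0.861

te_Task 1 = (7 + 4·10 + 25)/6 = 72/6 = 12; σ²_Task 1 = ((25−7)/6)² = 9.000
te_Task 2 = (2 + 4·3 + 10)/6 = 24/6 = 4; σ²_Task 2 = ((10−2)/6)² = 1.778
te_Task 3 = (3 + 4·5 + 7)/6 = 30/6 = 5; σ²_Task 3 = ((7−3)/6)² = 0.444
te_Task 4 = (3 + 4·4 + 11)/6 = 30/6 = 5; σ²_Task 4 = ((11−3)/6)² = 1.778
te_Task 5 = (11 + 4·14 + 29)/6 = 96/6 = 16; σ²_Task 5 = ((29−11)/6)² = 9.000
te_Task 6 = (1 + 4·3 + 11)/6 = 24/6 = 4; σ²_Task 6 = ((11−1)/6)² = 2.778
te_Task 7 = (9 + 4·13 + 23)/6 = 84/6 = 14; σ²_Task 7 = ((23−9)/6)² = 5.444
te_Task 8 = (9 + 4·13 + 23)/6 = 84/6 = 14; σ²_Task 8 = ((23−9)/6)² = 5.444

Forward pass:
ES_Task 1 = 0; EF_Task 1 = 12
ES_Task 2 = 0; EF_Task 2 = 4
ES_Task 3 = 4; EF_Task 3 = 4+5 = 9
ES_Task 4 = 12; EF_Task 4 = 12+5 = 17
ES_Task 5 = max(EF_Task 3=9, EF_Task 4=17) = 17; EF_Task 5 = 17+16 = 33
ES_Task 6 = 17; EF_Task 6 = 17+4 = 21
ES_Task 7 = max(EF_Task 3=9, EF_Task 5=33) = 33; EF_Task 7 = 33+14 = 47
ES_Task 8 = max(EF_Task 6=21, EF_Task 7=47) = 47; EF_Task 8 = 47+14 = 61
Expected project duration μ = 61 days. Critical path: Task 1 → Task 4 → Task 5 → Task 7 → Task 8.

Variance along critical path = 9.000 + 1.778 + 9.000 + 5.444 + 5.444 = 30.667; σ = √30.667 = 5.538 days.
Z = (67 − 61) / 5.538 = 1.083
P(T ≤ 67) = Φ(1.083) ≈ 0.861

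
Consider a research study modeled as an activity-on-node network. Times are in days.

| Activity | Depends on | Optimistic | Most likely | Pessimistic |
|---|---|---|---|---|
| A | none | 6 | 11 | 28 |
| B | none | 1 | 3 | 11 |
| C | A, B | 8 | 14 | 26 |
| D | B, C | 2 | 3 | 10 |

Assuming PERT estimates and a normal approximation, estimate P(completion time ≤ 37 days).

0.845

te_A = (6 + 4·11 + 28)/6 = 78/6 = 13; σ²_A = ((28−6)/6)² = 13.444
te_B = (1 + 4·3 + 11)/6 = 24/6 = 4; σ²_B = ((11−1)/6)² = 2.778
te_C = (8 + 4·14 + 26)/6 = 90/6 = 15; σ²_C = ((26−8)/6)² = 9.000
te_D = (2 + 4·3 + 10)/6 = 24/6 = 4; σ²_D = ((10−2)/6)² = 1.778

Forward pass:
ES_A = 0; EF_A = 13
ES_B = 0; EF_B = 4
ES_C = max(EF_A=13, EF_B=4) = 13; EF_C = 13+15 = 28
ES_D = max(EF_B=4, EF_C=28) = 28; EF_D = 28+4 = 32
Expected project duration μ = 32 days. Critical path: A → C → D.

Variance along critical path = 13.444 + 9.000 + 1.778 = 24.222; σ = √24.222 = 4.922 days.
Z = (37 − 32) / 4.922 = 1.016
P(T ≤ 37) = Φ(1.016) ≈ 0.845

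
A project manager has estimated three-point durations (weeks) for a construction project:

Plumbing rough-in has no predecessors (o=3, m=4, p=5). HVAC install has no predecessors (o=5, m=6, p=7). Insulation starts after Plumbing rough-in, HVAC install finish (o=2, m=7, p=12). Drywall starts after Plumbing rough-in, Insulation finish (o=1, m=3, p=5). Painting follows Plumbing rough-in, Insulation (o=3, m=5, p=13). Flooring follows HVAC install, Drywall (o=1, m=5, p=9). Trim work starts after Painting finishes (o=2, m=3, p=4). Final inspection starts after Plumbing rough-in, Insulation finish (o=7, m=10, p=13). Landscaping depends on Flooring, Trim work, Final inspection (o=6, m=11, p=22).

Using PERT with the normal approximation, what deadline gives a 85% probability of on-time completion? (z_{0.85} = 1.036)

te_Plumbing rough-in = (3 + 4·4 + 5)/6 = 24/6 = 4; σ²_Plumbing rough-in = ((5−3)/6)² = 0.111
te_HVAC install = (5 + 4·6 + 7)/6 = 36/6 = 6; σ²_HVAC install = ((7−5)/6)² = 0.111
te_Insulation = (2 + 4·7 + 12)/6 = 42/6 = 7; σ²_Insulation = ((12−2)/6)² = 2.778
te_Drywall = (1 + 4·3 + 5)/6 = 18/6 = 3; σ²_Drywall = ((5−1)/6)² = 0.444
te_Painting = (3 + 4·5 + 13)/6 = 36/6 = 6; σ²_Painting = ((13−3)/6)² = 2.778
te_Flooring = (1 + 4·5 + 9)/6 = 30/6 = 5; σ²_Flooring = ((9−1)/6)² = 1.778
te_Trim work = (2 + 4·3 + 4)/6 = 18/6 = 3; σ²_Trim work = ((4−2)/6)² = 0.111
te_Final inspection = (7 + 4·10 + 13)/6 = 60/6 = 10; σ²_Final inspection = ((13−7)/6)² = 1.000
te_Landscaping = (6 + 4·11 + 22)/6 = 72/6 = 12; σ²_Landscaping = ((22−6)/6)² = 7.111

Forward pass:
ES_Plumbing rough-in = 0; EF_Plumbing rough-in = 4
ES_HVAC install = 0; EF_HVAC install = 6
ES_Insulation = max(EF_Plumbing rough-in=4, EF_HVAC install=6) = 6; EF_Insulation = 6+7 = 13
ES_Drywall = max(EF_Plumbing rough-in=4, EF_Insulation=13) = 13; EF_Drywall = 13+3 = 16
ES_Painting = max(EF_Plumbing rough-in=4, EF_Insulation=13) = 13; EF_Painting = 13+6 = 19
ES_Flooring = max(EF_HVAC install=6, EF_Drywall=16) = 16; EF_Flooring = 16+5 = 21
ES_Trim work = 19; EF_Trim work = 19+3 = 22
ES_Final inspection = max(EF_Plumbing rough-in=4, EF_Insulation=13) = 13; EF_Final inspection = 13+10 = 23
ES_Landscaping = max(EF_Flooring=21, EF_Trim work=22, EF_Final inspection=23) = 23; EF_Landscaping = 23+12 = 35
Expected project duration μ = 35 weeks. Critical path: HVAC install → Insulation → Final inspection → Landscaping.

Variance along critical path = 0.111 + 2.778 + 1.000 + 7.111 = 11.000; σ = 3.317 weeks.
D = μ + z·σ = 35 + 1.036·3.317 = 38.4 weeks

38.4 weeks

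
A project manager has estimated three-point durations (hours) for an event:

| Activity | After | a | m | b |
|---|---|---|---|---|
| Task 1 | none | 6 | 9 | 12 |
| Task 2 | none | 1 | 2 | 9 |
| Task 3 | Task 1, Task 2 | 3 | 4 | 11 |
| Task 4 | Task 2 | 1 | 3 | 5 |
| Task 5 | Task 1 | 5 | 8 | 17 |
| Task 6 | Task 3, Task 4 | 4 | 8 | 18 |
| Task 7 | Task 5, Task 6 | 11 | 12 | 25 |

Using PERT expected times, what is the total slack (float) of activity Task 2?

6 hours

te_Task 1 = (6 + 4·9 + 12)/6 = 54/6 = 9
te_Task 2 = (1 + 4·2 + 9)/6 = 18/6 = 3
te_Task 3 = (3 + 4·4 + 11)/6 = 30/6 = 5
te_Task 4 = (1 + 4·3 + 5)/6 = 18/6 = 3
te_Task 5 = (5 + 4·8 + 17)/6 = 54/6 = 9
te_Task 6 = (4 + 4·8 + 18)/6 = 54/6 = 9
te_Task 7 = (11 + 4·12 + 25)/6 = 84/6 = 14

Forward pass:
ES_Task 1 = 0; EF_Task 1 = 9
ES_Task 2 = 0; EF_Task 2 = 3
ES_Task 3 = max(EF_Task 1=9, EF_Task 2=3) = 9; EF_Task 3 = 9+5 = 14
ES_Task 4 = 3; EF_Task 4 = 3+3 = 6
ES_Task 5 = 9; EF_Task 5 = 9+9 = 18
ES_Task 6 = max(EF_Task 3=14, EF_Task 4=6) = 14; EF_Task 6 = 14+9 = 23
ES_Task 7 = max(EF_Task 5=18, EF_Task 6=23) = 23; EF_Task 7 = 23+14 = 37
Expected project duration μ = 37 hours. Critical path: Task 1 → Task 3 → Task 6 → Task 7.

Backward pass:
LF_Task 7 = 37; LS_Task 7 = 37−14 = 23
LF_Task 6 = LS_Task 7 = 23; LS_Task 6 = 23−9 = 14
LF_Task 5 = LS_Task 7 = 23; LS_Task 5 = 23−9 = 14
LF_Task 4 = LS_Task 6 = 14; LS_Task 4 = 14−3 = 11
LF_Task 3 = LS_Task 6 = 14; LS_Task 3 = 14−5 = 9
LF_Task 2 = min(LS_Task 3=9, LS_Task 4=11) = 9; LS_Task 2 = 9−3 = 6
LF_Task 1 = min(LS_Task 3=9, LS_Task 5=14) = 9; LS_Task 1 = 9−9 = 0
Slack_Task 2 = LS_Task 2 − ES_Task 2 = 6 − 0 = 6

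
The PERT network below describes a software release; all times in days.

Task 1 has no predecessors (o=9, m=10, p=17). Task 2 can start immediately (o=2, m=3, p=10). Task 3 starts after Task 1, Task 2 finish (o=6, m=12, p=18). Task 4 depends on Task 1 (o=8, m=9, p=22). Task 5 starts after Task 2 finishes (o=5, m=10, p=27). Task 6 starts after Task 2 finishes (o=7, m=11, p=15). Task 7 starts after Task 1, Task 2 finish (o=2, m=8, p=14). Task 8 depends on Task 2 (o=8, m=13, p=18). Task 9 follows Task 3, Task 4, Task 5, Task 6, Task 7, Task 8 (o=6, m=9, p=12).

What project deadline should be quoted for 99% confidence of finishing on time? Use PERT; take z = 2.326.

te_Task 1 = (9 + 4·10 + 17)/6 = 66/6 = 11; σ²_Task 1 = ((17−9)/6)² = 1.778
te_Task 2 = (2 + 4·3 + 10)/6 = 24/6 = 4; σ²_Task 2 = ((10−2)/6)² = 1.778
te_Task 3 = (6 + 4·12 + 18)/6 = 72/6 = 12; σ²_Task 3 = ((18−6)/6)² = 4.000
te_Task 4 = (8 + 4·9 + 22)/6 = 66/6 = 11; σ²_Task 4 = ((22−8)/6)² = 5.444
te_Task 5 = (5 + 4·10 + 27)/6 = 72/6 = 12; σ²_Task 5 = ((27−5)/6)² = 13.444
te_Task 6 = (7 + 4·11 + 15)/6 = 66/6 = 11; σ²_Task 6 = ((15−7)/6)² = 1.778
te_Task 7 = (2 + 4·8 + 14)/6 = 48/6 = 8; σ²_Task 7 = ((14−2)/6)² = 4.000
te_Task 8 = (8 + 4·13 + 18)/6 = 78/6 = 13; σ²_Task 8 = ((18−8)/6)² = 2.778
te_Task 9 = (6 + 4·9 + 12)/6 = 54/6 = 9; σ²_Task 9 = ((12−6)/6)² = 1.000

Forward pass:
ES_Task 1 = 0; EF_Task 1 = 11
ES_Task 2 = 0; EF_Task 2 = 4
ES_Task 3 = max(EF_Task 1=11, EF_Task 2=4) = 11; EF_Task 3 = 11+12 = 23
ES_Task 4 = 11; EF_Task 4 = 11+11 = 22
ES_Task 5 = 4; EF_Task 5 = 4+12 = 16
ES_Task 6 = 4; EF_Task 6 = 4+11 = 15
ES_Task 7 = max(EF_Task 1=11, EF_Task 2=4) = 11; EF_Task 7 = 11+8 = 19
ES_Task 8 = 4; EF_Task 8 = 4+13 = 17
ES_Task 9 = max(EF_Task 3=23, EF_Task 4=22, EF_Task 5=16, EF_Task 6=15, EF_Task 7=19, EF_Task 8=17) = 23; EF_Task 9 = 23+9 = 32
Expected project duration μ = 32 days. Critical path: Task 1 → Task 3 → Task 9.

Variance along critical path = 1.778 + 4.000 + 1.000 = 6.778; σ = 2.603 days.
D = μ + z·σ = 32 + 2.326·2.603 = 38.1 days

38.1 days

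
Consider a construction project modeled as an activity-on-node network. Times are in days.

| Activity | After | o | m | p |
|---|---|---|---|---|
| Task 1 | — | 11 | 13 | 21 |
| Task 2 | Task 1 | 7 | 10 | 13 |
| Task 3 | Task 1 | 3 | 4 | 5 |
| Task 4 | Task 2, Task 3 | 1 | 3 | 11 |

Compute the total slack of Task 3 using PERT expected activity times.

te_Task 1 = (11 + 4·13 + 21)/6 = 84/6 = 14
te_Task 2 = (7 + 4·10 + 13)/6 = 60/6 = 10
te_Task 3 = (3 + 4·4 + 5)/6 = 24/6 = 4
te_Task 4 = (1 + 4·3 + 11)/6 = 24/6 = 4

Forward pass:
ES_Task 1 = 0; EF_Task 1 = 14
ES_Task 2 = 14; EF_Task 2 = 14+10 = 24
ES_Task 3 = 14; EF_Task 3 = 14+4 = 18
ES_Task 4 = max(EF_Task 2=24, EF_Task 3=18) = 24; EF_Task 4 = 24+4 = 28
Expected project duration μ = 28 days. Critical path: Task 1 → Task 2 → Task 4.

Backward pass:
LF_Task 4 = 28; LS_Task 4 = 28−4 = 24
LF_Task 3 = LS_Task 4 = 24; LS_Task 3 = 24−4 = 20
LF_Task 2 = LS_Task 4 = 24; LS_Task 2 = 24−10 = 14
LF_Task 1 = min(LS_Task 2=14, LS_Task 3=20) = 14; LS_Task 1 = 14−14 = 0
Slack_Task 3 = LS_Task 3 − ES_Task 3 = 20 − 14 = 6

6 days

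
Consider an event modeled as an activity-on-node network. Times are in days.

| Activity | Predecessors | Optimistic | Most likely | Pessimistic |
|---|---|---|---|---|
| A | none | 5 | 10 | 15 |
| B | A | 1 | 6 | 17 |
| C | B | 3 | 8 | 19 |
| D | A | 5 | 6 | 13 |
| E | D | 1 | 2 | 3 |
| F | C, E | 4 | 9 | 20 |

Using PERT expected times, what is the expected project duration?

te_A = (5 + 4·10 + 15)/6 = 60/6 = 10
te_B = (1 + 4·6 + 17)/6 = 42/6 = 7
te_C = (3 + 4·8 + 19)/6 = 54/6 = 9
te_D = (5 + 4·6 + 13)/6 = 42/6 = 7
te_E = (1 + 4·2 + 3)/6 = 12/6 = 2
te_F = (4 + 4·9 + 20)/6 = 60/6 = 10

Forward pass:
ES_A = 0; EF_A = 10
ES_B = 10; EF_B = 10+7 = 17
ES_C = 17; EF_C = 17+9 = 26
ES_D = 10; EF_D = 10+7 = 17
ES_E = 17; EF_E = 17+2 = 19
ES_F = max(EF_C=26, EF_E=19) = 26; EF_F = 26+10 = 36
Expected project duration μ = 36 days. Critical path: A → B → C → F.

36 days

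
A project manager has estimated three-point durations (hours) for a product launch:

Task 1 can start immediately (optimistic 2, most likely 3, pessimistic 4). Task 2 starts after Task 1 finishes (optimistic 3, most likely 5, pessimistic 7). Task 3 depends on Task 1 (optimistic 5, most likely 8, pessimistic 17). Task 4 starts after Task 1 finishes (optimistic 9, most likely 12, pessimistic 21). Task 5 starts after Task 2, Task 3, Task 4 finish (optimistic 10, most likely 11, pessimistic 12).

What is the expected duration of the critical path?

27 hours

te_Task 1 = (2 + 4·3 + 4)/6 = 18/6 = 3
te_Task 2 = (3 + 4·5 + 7)/6 = 30/6 = 5
te_Task 3 = (5 + 4·8 + 17)/6 = 54/6 = 9
te_Task 4 = (9 + 4·12 + 21)/6 = 78/6 = 13
te_Task 5 = (10 + 4·11 + 12)/6 = 66/6 = 11

Forward pass:
ES_Task 1 = 0; EF_Task 1 = 3
ES_Task 2 = 3; EF_Task 2 = 3+5 = 8
ES_Task 3 = 3; EF_Task 3 = 3+9 = 12
ES_Task 4 = 3; EF_Task 4 = 3+13 = 16
ES_Task 5 = max(EF_Task 2=8, EF_Task 3=12, EF_Task 4=16) = 16; EF_Task 5 = 16+11 = 27
Expected project duration μ = 27 hours. Critical path: Task 1 → Task 4 → Task 5.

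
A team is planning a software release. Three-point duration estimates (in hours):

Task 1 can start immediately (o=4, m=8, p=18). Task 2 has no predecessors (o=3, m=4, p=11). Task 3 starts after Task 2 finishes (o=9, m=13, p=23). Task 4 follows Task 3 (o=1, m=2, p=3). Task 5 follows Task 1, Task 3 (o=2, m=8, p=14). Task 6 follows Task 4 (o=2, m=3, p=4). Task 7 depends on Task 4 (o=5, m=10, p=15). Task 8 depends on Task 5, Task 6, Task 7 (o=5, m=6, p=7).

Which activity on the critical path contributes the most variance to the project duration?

te_Task 1 = (4 + 4·8 + 18)/6 = 54/6 = 9; σ²_Task 1 = ((18−4)/6)² = 5.444
te_Task 2 = (3 + 4·4 + 11)/6 = 30/6 = 5; σ²_Task 2 = ((11−3)/6)² = 1.778
te_Task 3 = (9 + 4·13 + 23)/6 = 84/6 = 14; σ²_Task 3 = ((23−9)/6)² = 5.444
te_Task 4 = (1 + 4·2 + 3)/6 = 12/6 = 2; σ²_Task 4 = ((3−1)/6)² = 0.111
te_Task 5 = (2 + 4·8 + 14)/6 = 48/6 = 8; σ²_Task 5 = ((14−2)/6)² = 4.000
te_Task 6 = (2 + 4·3 + 4)/6 = 18/6 = 3; σ²_Task 6 = ((4−2)/6)² = 0.111
te_Task 7 = (5 + 4·10 + 15)/6 = 60/6 = 10; σ²_Task 7 = ((15−5)/6)² = 2.778
te_Task 8 = (5 + 4·6 + 7)/6 = 36/6 = 6; σ²_Task 8 = ((7−5)/6)² = 0.111

Forward pass:
ES_Task 1 = 0; EF_Task 1 = 9
ES_Task 2 = 0; EF_Task 2 = 5
ES_Task 3 = 5; EF_Task 3 = 5+14 = 19
ES_Task 4 = 19; EF_Task 4 = 19+2 = 21
ES_Task 5 = max(EF_Task 1=9, EF_Task 3=19) = 19; EF_Task 5 = 19+8 = 27
ES_Task 6 = 21; EF_Task 6 = 21+3 = 24
ES_Task 7 = 21; EF_Task 7 = 21+10 = 31
ES_Task 8 = max(EF_Task 5=27, EF_Task 6=24, EF_Task 7=31) = 31; EF_Task 8 = 31+6 = 37
Expected project duration μ = 37 hours. Critical path: Task 2 → Task 3 → Task 4 → Task 7 → Task 8.

Variances on critical path: σ²_Task 2=1.778, σ²_Task 3=5.444, σ²_Task 4=0.111, σ²_Task 7=2.778, σ²_Task 8=0.111.
Largest is σ²_Task 3 = 5.444.

Task 3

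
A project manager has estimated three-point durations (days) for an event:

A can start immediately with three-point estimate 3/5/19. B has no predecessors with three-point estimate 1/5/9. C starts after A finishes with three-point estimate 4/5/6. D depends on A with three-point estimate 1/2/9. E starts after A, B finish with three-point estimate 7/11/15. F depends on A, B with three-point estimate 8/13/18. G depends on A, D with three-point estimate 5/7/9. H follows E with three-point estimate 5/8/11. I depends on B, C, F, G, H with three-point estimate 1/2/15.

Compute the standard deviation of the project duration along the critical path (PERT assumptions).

3.92 days

te_A = (3 + 4·5 + 19)/6 = 42/6 = 7; σ²_A = ((19−3)/6)² = 7.111
te_B = (1 + 4·5 + 9)/6 = 30/6 = 5; σ²_B = ((9−1)/6)² = 1.778
te_C = (4 + 4·5 + 6)/6 = 30/6 = 5; σ²_C = ((6−4)/6)² = 0.111
te_D = (1 + 4·2 + 9)/6 = 18/6 = 3; σ²_D = ((9−1)/6)² = 1.778
te_E = (7 + 4·11 + 15)/6 = 66/6 = 11; σ²_E = ((15−7)/6)² = 1.778
te_F = (8 + 4·13 + 18)/6 = 78/6 = 13; σ²_F = ((18−8)/6)² = 2.778
te_G = (5 + 4·7 + 9)/6 = 42/6 = 7; σ²_G = ((9−5)/6)² = 0.444
te_H = (5 + 4·8 + 11)/6 = 48/6 = 8; σ²_H = ((11−5)/6)² = 1.000
te_I = (1 + 4·2 + 15)/6 = 24/6 = 4; σ²_I = ((15−1)/6)² = 5.444

Forward pass:
ES_A = 0; EF_A = 7
ES_B = 0; EF_B = 5
ES_C = 7; EF_C = 7+5 = 12
ES_D = 7; EF_D = 7+3 = 10
ES_E = max(EF_A=7, EF_B=5) = 7; EF_E = 7+11 = 18
ES_F = max(EF_A=7, EF_B=5) = 7; EF_F = 7+13 = 20
ES_G = max(EF_A=7, EF_D=10) = 10; EF_G = 10+7 = 17
ES_H = 18; EF_H = 18+8 = 26
ES_I = max(EF_B=5, EF_C=12, EF_F=20, EF_G=17, EF_H=26) = 26; EF_I = 26+4 = 30
Expected project duration μ = 30 days. Critical path: A → E → H → I.

Variance along critical path = 7.111 + 1.778 + 1.000 + 5.444 = 15.333
σ = √15.333 = 3.916 days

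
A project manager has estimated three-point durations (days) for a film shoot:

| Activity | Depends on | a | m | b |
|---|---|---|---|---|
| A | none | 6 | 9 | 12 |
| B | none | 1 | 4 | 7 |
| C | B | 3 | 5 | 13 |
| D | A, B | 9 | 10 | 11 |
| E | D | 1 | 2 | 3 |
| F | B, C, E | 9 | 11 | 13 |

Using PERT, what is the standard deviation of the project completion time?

te_A = (6 + 4·9 + 12)/6 = 54/6 = 9; σ²_A = ((12−6)/6)² = 1.000
te_B = (1 + 4·4 + 7)/6 = 24/6 = 4; σ²_B = ((7−1)/6)² = 1.000
te_C = (3 + 4·5 + 13)/6 = 36/6 = 6; σ²_C = ((13−3)/6)² = 2.778
te_D = (9 + 4·10 + 11)/6 = 60/6 = 10; σ²_D = ((11−9)/6)² = 0.111
te_E = (1 + 4·2 + 3)/6 = 12/6 = 2; σ²_E = ((3−1)/6)² = 0.111
te_F = (9 + 4·11 + 13)/6 = 66/6 = 11; σ²_F = ((13−9)/6)² = 0.444

Forward pass:
ES_A = 0; EF_A = 9
ES_B = 0; EF_B = 4
ES_C = 4; EF_C = 4+6 = 10
ES_D = max(EF_A=9, EF_B=4) = 9; EF_D = 9+10 = 19
ES_E = 19; EF_E = 19+2 = 21
ES_F = max(EF_B=4, EF_C=10, EF_E=21) = 21; EF_F = 21+11 = 32
Expected project duration μ = 32 days. Critical path: A → D → E → F.

Variance along critical path = 1.000 + 0.111 + 0.111 + 0.444 = 1.667
σ = √1.667 = 1.291 days

1.29 days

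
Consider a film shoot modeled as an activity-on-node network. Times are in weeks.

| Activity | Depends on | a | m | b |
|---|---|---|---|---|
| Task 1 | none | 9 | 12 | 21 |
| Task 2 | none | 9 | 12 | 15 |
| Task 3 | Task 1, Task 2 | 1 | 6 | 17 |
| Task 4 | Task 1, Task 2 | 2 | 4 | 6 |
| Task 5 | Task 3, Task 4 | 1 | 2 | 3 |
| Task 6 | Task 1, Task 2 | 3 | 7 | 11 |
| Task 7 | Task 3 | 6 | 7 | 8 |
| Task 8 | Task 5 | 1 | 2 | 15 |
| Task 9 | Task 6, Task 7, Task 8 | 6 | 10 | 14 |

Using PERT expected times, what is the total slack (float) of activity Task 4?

4 weeks

te_Task 1 = (9 + 4·12 + 21)/6 = 78/6 = 13
te_Task 2 = (9 + 4·12 + 15)/6 = 72/6 = 12
te_Task 3 = (1 + 4·6 + 17)/6 = 42/6 = 7
te_Task 4 = (2 + 4·4 + 6)/6 = 24/6 = 4
te_Task 5 = (1 + 4·2 + 3)/6 = 12/6 = 2
te_Task 6 = (3 + 4·7 + 11)/6 = 42/6 = 7
te_Task 7 = (6 + 4·7 + 8)/6 = 42/6 = 7
te_Task 8 = (1 + 4·2 + 15)/6 = 24/6 = 4
te_Task 9 = (6 + 4·10 + 14)/6 = 60/6 = 10

Forward pass:
ES_Task 1 = 0; EF_Task 1 = 13
ES_Task 2 = 0; EF_Task 2 = 12
ES_Task 3 = max(EF_Task 1=13, EF_Task 2=12) = 13; EF_Task 3 = 13+7 = 20
ES_Task 4 = max(EF_Task 1=13, EF_Task 2=12) = 13; EF_Task 4 = 13+4 = 17
ES_Task 5 = max(EF_Task 3=20, EF_Task 4=17) = 20; EF_Task 5 = 20+2 = 22
ES_Task 6 = max(EF_Task 1=13, EF_Task 2=12) = 13; EF_Task 6 = 13+7 = 20
ES_Task 7 = 20; EF_Task 7 = 20+7 = 27
ES_Task 8 = 22; EF_Task 8 = 22+4 = 26
ES_Task 9 = max(EF_Task 6=20, EF_Task 7=27, EF_Task 8=26) = 27; EF_Task 9 = 27+10 = 37
Expected project duration μ = 37 weeks. Critical path: Task 1 → Task 3 → Task 7 → Task 9.

Backward pass:
LF_Task 9 = 37; LS_Task 9 = 37−10 = 27
LF_Task 8 = LS_Task 9 = 27; LS_Task 8 = 27−4 = 23
LF_Task 7 = LS_Task 9 = 27; LS_Task 7 = 27−7 = 20
LF_Task 6 = LS_Task 9 = 27; LS_Task 6 = 27−7 = 20
LF_Task 5 = LS_Task 8 = 23; LS_Task 5 = 23−2 = 21
LF_Task 4 = LS_Task 5 = 21; LS_Task 4 = 21−4 = 17
LF_Task 3 = min(LS_Task 5=21, LS_Task 7=20) = 20; LS_Task 3 = 20−7 = 13
LF_Task 2 = min(LS_Task 3=13, LS_Task 4=17, LS_Task 6=20) = 13; LS_Task 2 = 13−12 = 1
LF_Task 1 = min(LS_Task 3=13, LS_Task 4=17, LS_Task 6=20) = 13; LS_Task 1 = 13−13 = 0
Slack_Task 4 = LS_Task 4 − ES_Task 4 = 17 − 13 = 4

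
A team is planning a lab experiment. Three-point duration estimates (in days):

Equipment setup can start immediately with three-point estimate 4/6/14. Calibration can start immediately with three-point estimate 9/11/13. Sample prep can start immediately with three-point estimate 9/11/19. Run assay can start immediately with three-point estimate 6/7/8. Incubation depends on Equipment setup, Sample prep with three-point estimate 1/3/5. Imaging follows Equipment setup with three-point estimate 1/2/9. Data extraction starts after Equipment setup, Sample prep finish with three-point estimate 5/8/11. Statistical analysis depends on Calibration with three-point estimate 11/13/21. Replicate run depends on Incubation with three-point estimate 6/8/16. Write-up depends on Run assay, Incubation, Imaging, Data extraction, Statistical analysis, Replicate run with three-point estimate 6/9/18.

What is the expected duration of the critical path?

te_Equipment setup = (4 + 4·6 + 14)/6 = 42/6 = 7
te_Calibration = (9 + 4·11 + 13)/6 = 66/6 = 11
te_Sample prep = (9 + 4·11 + 19)/6 = 72/6 = 12
te_Run assay = (6 + 4·7 + 8)/6 = 42/6 = 7
te_Incubation = (1 + 4·3 + 5)/6 = 18/6 = 3
te_Imaging = (1 + 4·2 + 9)/6 = 18/6 = 3
te_Data extraction = (5 + 4·8 + 11)/6 = 48/6 = 8
te_Statistical analysis = (11 + 4·13 + 21)/6 = 84/6 = 14
te_Replicate run = (6 + 4·8 + 16)/6 = 54/6 = 9
te_Write-up = (6 + 4·9 + 18)/6 = 60/6 = 10

Forward pass:
ES_Equipment setup = 0; EF_Equipment setup = 7
ES_Calibration = 0; EF_Calibration = 11
ES_Sample prep = 0; EF_Sample prep = 12
ES_Run assay = 0; EF_Run assay = 7
ES_Incubation = max(EF_Equipment setup=7, EF_Sample prep=12) = 12; EF_Incubation = 12+3 = 15
ES_Imaging = 7; EF_Imaging = 7+3 = 10
ES_Data extraction = max(EF_Equipment setup=7, EF_Sample prep=12) = 12; EF_Data extraction = 12+8 = 20
ES_Statistical analysis = 11; EF_Statistical analysis = 11+14 = 25
ES_Replicate run = 15; EF_Replicate run = 15+9 = 24
ES_Write-up = max(EF_Run assay=7, EF_Incubation=15, EF_Imaging=10, EF_Data extraction=20, EF_Statistical analysis=25, EF_Replicate run=24) = 25; EF_Write-up = 25+10 = 35
Expected project duration μ = 35 days. Critical path: Calibration → Statistical analysis → Write-up.

35 days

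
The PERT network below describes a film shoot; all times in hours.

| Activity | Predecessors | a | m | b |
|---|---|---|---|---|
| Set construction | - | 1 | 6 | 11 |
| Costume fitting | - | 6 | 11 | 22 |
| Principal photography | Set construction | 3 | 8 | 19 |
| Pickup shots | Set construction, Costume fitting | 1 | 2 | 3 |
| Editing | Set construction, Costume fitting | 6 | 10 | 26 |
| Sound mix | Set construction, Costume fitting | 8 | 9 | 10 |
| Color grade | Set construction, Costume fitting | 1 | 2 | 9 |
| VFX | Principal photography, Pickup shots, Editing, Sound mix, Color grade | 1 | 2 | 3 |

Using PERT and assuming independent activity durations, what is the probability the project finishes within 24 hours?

te_Set construction = (1 + 4·6 + 11)/6 = 36/6 = 6; σ²_Set construction = ((11−1)/6)² = 2.778
te_Costume fitting = (6 + 4·11 + 22)/6 = 72/6 = 12; σ²_Costume fitting = ((22−6)/6)² = 7.111
te_Principal photography = (3 + 4·8 + 19)/6 = 54/6 = 9; σ²_Principal photography = ((19−3)/6)² = 7.111
te_Pickup shots = (1 + 4·2 + 3)/6 = 12/6 = 2; σ²_Pickup shots = ((3−1)/6)² = 0.111
te_Editing = (6 + 4·10 + 26)/6 = 72/6 = 12; σ²_Editing = ((26−6)/6)² = 11.111
te_Sound mix = (8 + 4·9 + 10)/6 = 54/6 = 9; σ²_Sound mix = ((10−8)/6)² = 0.111
te_Color grade = (1 + 4·2 + 9)/6 = 18/6 = 3; σ²_Color grade = ((9−1)/6)² = 1.778
te_VFX = (1 + 4·2 + 3)/6 = 12/6 = 2; σ²_VFX = ((3−1)/6)² = 0.111

Forward pass:
ES_Set construction = 0; EF_Set construction = 6
ES_Costume fitting = 0; EF_Costume fitting = 12
ES_Principal photography = 6; EF_Principal photography = 6+9 = 15
ES_Pickup shots = max(EF_Set construction=6, EF_Costume fitting=12) = 12; EF_Pickup shots = 12+2 = 14
ES_Editing = max(EF_Set construction=6, EF_Costume fitting=12) = 12; EF_Editing = 12+12 = 24
ES_Sound mix = max(EF_Set construction=6, EF_Costume fitting=12) = 12; EF_Sound mix = 12+9 = 21
ES_Color grade = max(EF_Set construction=6, EF_Costume fitting=12) = 12; EF_Color grade = 12+3 = 15
ES_VFX = max(EF_Principal photography=15, EF_Pickup shots=14, EF_Editing=24, EF_Sound mix=21, EF_Color grade=15) = 24; EF_VFX = 24+2 = 26
Expected project duration μ = 26 hours. Critical path: Costume fitting → Editing → VFX.

Variance along critical path = 7.111 + 11.111 + 0.111 = 18.333; σ = √18.333 = 4.282 hours.
Z = (24 − 26) / 4.282 = -0.467
P(T ≤ 24) = Φ(-0.467) ≈ 0.320

0.320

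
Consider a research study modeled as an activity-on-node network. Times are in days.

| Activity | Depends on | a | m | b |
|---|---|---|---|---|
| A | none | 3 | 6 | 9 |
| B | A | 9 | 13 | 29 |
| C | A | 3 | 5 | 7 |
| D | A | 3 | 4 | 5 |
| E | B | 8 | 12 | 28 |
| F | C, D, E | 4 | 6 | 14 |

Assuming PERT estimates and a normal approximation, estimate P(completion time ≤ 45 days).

te_A = (3 + 4·6 + 9)/6 = 36/6 = 6; σ²_A = ((9−3)/6)² = 1.000
te_B = (9 + 4·13 + 29)/6 = 90/6 = 15; σ²_B = ((29−9)/6)² = 11.111
te_C = (3 + 4·5 + 7)/6 = 30/6 = 5; σ²_C = ((7−3)/6)² = 0.444
te_D = (3 + 4·4 + 5)/6 = 24/6 = 4; σ²_D = ((5−3)/6)² = 0.111
te_E = (8 + 4·12 + 28)/6 = 84/6 = 14; σ²_E = ((28−8)/6)² = 11.111
te_F = (4 + 4·6 + 14)/6 = 42/6 = 7; σ²_F = ((14−4)/6)² = 2.778

Forward pass:
ES_A = 0; EF_A = 6
ES_B = 6; EF_B = 6+15 = 21
ES_C = 6; EF_C = 6+5 = 11
ES_D = 6; EF_D = 6+4 = 10
ES_E = 21; EF_E = 21+14 = 35
ES_F = max(EF_C=11, EF_D=10, EF_E=35) = 35; EF_F = 35+7 = 42
Expected project duration μ = 42 days. Critical path: A → B → E → F.

Variance along critical path = 1.000 + 11.111 + 11.111 + 2.778 = 26.000; σ = √26.000 = 5.099 days.
Z = (45 − 42) / 5.099 = 0.588
P(T ≤ 45) = Φ(0.588) ≈ 0.722

0.722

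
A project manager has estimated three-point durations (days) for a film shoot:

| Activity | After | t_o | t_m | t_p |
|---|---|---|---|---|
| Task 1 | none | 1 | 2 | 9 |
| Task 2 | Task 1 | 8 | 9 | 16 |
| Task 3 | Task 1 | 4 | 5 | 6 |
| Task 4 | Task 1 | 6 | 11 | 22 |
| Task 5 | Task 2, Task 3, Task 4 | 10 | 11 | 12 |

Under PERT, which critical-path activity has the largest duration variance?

Task 4

te_Task 1 = (1 + 4·2 + 9)/6 = 18/6 = 3; σ²_Task 1 = ((9−1)/6)² = 1.778
te_Task 2 = (8 + 4·9 + 16)/6 = 60/6 = 10; σ²_Task 2 = ((16−8)/6)² = 1.778
te_Task 3 = (4 + 4·5 + 6)/6 = 30/6 = 5; σ²_Task 3 = ((6−4)/6)² = 0.111
te_Task 4 = (6 + 4·11 + 22)/6 = 72/6 = 12; σ²_Task 4 = ((22−6)/6)² = 7.111
te_Task 5 = (10 + 4·11 + 12)/6 = 66/6 = 11; σ²_Task 5 = ((12−10)/6)² = 0.111

Forward pass:
ES_Task 1 = 0; EF_Task 1 = 3
ES_Task 2 = 3; EF_Task 2 = 3+10 = 13
ES_Task 3 = 3; EF_Task 3 = 3+5 = 8
ES_Task 4 = 3; EF_Task 4 = 3+12 = 15
ES_Task 5 = max(EF_Task 2=13, EF_Task 3=8, EF_Task 4=15) = 15; EF_Task 5 = 15+11 = 26
Expected project duration μ = 26 days. Critical path: Task 1 → Task 4 → Task 5.

Variances on critical path: σ²_Task 1=1.778, σ²_Task 4=7.111, σ²_Task 5=0.111.
Largest is σ²_Task 4 = 7.111.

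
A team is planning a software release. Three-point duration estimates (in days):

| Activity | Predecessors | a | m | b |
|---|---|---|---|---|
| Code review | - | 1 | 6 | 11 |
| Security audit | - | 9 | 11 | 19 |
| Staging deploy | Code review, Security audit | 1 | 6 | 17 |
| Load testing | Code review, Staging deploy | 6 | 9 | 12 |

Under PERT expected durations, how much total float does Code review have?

6 days

te_Code review = (1 + 4·6 + 11)/6 = 36/6 = 6
te_Security audit = (9 + 4·11 + 19)/6 = 72/6 = 12
te_Staging deploy = (1 + 4·6 + 17)/6 = 42/6 = 7
te_Load testing = (6 + 4·9 + 12)/6 = 54/6 = 9

Forward pass:
ES_Code review = 0; EF_Code review = 6
ES_Security audit = 0; EF_Security audit = 12
ES_Staging deploy = max(EF_Code review=6, EF_Security audit=12) = 12; EF_Staging deploy = 12+7 = 19
ES_Load testing = max(EF_Code review=6, EF_Staging deploy=19) = 19; EF_Load testing = 19+9 = 28
Expected project duration μ = 28 days. Critical path: Security audit → Staging deploy → Load testing.

Backward pass:
LF_Load testing = 28; LS_Load testing = 28−9 = 19
LF_Staging deploy = LS_Load testing = 19; LS_Staging deploy = 19−7 = 12
LF_Security audit = LS_Staging deploy = 12; LS_Security audit = 12−12 = 0
LF_Code review = min(LS_Staging deploy=12, LS_Load testing=19) = 12; LS_Code review = 12−6 = 6
Slack_Code review = LS_Code review − ES_Code review = 6 − 0 = 6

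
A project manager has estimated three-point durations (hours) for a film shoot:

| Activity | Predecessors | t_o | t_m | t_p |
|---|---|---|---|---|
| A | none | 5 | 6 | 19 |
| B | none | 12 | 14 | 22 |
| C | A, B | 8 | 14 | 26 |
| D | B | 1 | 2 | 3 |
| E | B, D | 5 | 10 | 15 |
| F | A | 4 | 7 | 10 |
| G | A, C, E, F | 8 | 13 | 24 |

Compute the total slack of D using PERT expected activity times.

te_A = (5 + 4·6 + 19)/6 = 48/6 = 8
te_B = (12 + 4·14 + 22)/6 = 90/6 = 15
te_C = (8 + 4·14 + 26)/6 = 90/6 = 15
te_D = (1 + 4·2 + 3)/6 = 12/6 = 2
te_E = (5 + 4·10 + 15)/6 = 60/6 = 10
te_F = (4 + 4·7 + 10)/6 = 42/6 = 7
te_G = (8 + 4·13 + 24)/6 = 84/6 = 14

Forward pass:
ES_A = 0; EF_A = 8
ES_B = 0; EF_B = 15
ES_C = max(EF_A=8, EF_B=15) = 15; EF_C = 15+15 = 30
ES_D = 15; EF_D = 15+2 = 17
ES_E = max(EF_B=15, EF_D=17) = 17; EF_E = 17+10 = 27
ES_F = 8; EF_F = 8+7 = 15
ES_G = max(EF_A=8, EF_C=30, EF_E=27, EF_F=15) = 30; EF_G = 30+14 = 44
Expected project duration μ = 44 hours. Critical path: B → C → G.

Backward pass:
LF_G = 44; LS_G = 44−14 = 30
LF_F = LS_G = 30; LS_F = 30−7 = 23
LF_E = LS_G = 30; LS_E = 30−10 = 20
LF_D = LS_E = 20; LS_D = 20−2 = 18
LF_C = LS_G = 30; LS_C = 30−15 = 15
LF_B = min(LS_C=15, LS_D=18, LS_E=20) = 15; LS_B = 15−15 = 0
LF_A = min(LS_C=15, LS_F=23, LS_G=30) = 15; LS_A = 15−8 = 7
Slack_D = LS_D − ES_D = 18 − 15 = 3

3 hours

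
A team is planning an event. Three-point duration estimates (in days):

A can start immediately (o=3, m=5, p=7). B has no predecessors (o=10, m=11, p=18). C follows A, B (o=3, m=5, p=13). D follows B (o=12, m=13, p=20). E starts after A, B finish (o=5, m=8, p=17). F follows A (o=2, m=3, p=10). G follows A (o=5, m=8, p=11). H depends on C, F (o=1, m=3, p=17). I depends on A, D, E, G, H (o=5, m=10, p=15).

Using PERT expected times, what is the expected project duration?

te_A = (3 + 4·5 + 7)/6 = 30/6 = 5
te_B = (10 + 4·11 + 18)/6 = 72/6 = 12
te_C = (3 + 4·5 + 13)/6 = 36/6 = 6
te_D = (12 + 4·13 + 20)/6 = 84/6 = 14
te_E = (5 + 4·8 + 17)/6 = 54/6 = 9
te_F = (2 + 4·3 + 10)/6 = 24/6 = 4
te_G = (5 + 4·8 + 11)/6 = 48/6 = 8
te_H = (1 + 4·3 + 17)/6 = 30/6 = 5
te_I = (5 + 4·10 + 15)/6 = 60/6 = 10

Forward pass:
ES_A = 0; EF_A = 5
ES_B = 0; EF_B = 12
ES_C = max(EF_A=5, EF_B=12) = 12; EF_C = 12+6 = 18
ES_D = 12; EF_D = 12+14 = 26
ES_E = max(EF_A=5, EF_B=12) = 12; EF_E = 12+9 = 21
ES_F = 5; EF_F = 5+4 = 9
ES_G = 5; EF_G = 5+8 = 13
ES_H = max(EF_C=18, EF_F=9) = 18; EF_H = 18+5 = 23
ES_I = max(EF_A=5, EF_D=26, EF_E=21, EF_G=13, EF_H=23) = 26; EF_I = 26+10 = 36
Expected project duration μ = 36 days. Critical path: B → D → I.

36 days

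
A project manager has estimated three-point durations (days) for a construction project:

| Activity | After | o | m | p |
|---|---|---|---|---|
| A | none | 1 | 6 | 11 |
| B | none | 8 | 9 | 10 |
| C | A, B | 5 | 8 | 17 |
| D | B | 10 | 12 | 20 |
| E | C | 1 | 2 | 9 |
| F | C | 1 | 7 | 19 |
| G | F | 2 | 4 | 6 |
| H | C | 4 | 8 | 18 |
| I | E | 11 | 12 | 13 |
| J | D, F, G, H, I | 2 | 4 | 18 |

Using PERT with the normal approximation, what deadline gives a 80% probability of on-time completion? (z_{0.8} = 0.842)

42.0 days

te_A = (1 + 4·6 + 11)/6 = 36/6 = 6; σ²_A = ((11−1)/6)² = 2.778
te_B = (8 + 4·9 + 10)/6 = 54/6 = 9; σ²_B = ((10−8)/6)² = 0.111
te_C = (5 + 4·8 + 17)/6 = 54/6 = 9; σ²_C = ((17−5)/6)² = 4.000
te_D = (10 + 4·12 + 20)/6 = 78/6 = 13; σ²_D = ((20−10)/6)² = 2.778
te_E = (1 + 4·2 + 9)/6 = 18/6 = 3; σ²_E = ((9−1)/6)² = 1.778
te_F = (1 + 4·7 + 19)/6 = 48/6 = 8; σ²_F = ((19−1)/6)² = 9.000
te_G = (2 + 4·4 + 6)/6 = 24/6 = 4; σ²_G = ((6−2)/6)² = 0.444
te_H = (4 + 4·8 + 18)/6 = 54/6 = 9; σ²_H = ((18−4)/6)² = 5.444
te_I = (11 + 4·12 + 13)/6 = 72/6 = 12; σ²_I = ((13−11)/6)² = 0.111
te_J = (2 + 4·4 + 18)/6 = 36/6 = 6; σ²_J = ((18−2)/6)² = 7.111

Forward pass:
ES_A = 0; EF_A = 6
ES_B = 0; EF_B = 9
ES_C = max(EF_A=6, EF_B=9) = 9; EF_C = 9+9 = 18
ES_D = 9; EF_D = 9+13 = 22
ES_E = 18; EF_E = 18+3 = 21
ES_F = 18; EF_F = 18+8 = 26
ES_G = 26; EF_G = 26+4 = 30
ES_H = 18; EF_H = 18+9 = 27
ES_I = 21; EF_I = 21+12 = 33
ES_J = max(EF_D=22, EF_F=26, EF_G=30, EF_H=27, EF_I=33) = 33; EF_J = 33+6 = 39
Expected project duration μ = 39 days. Critical path: B → C → E → I → J.

Variance along critical path = 0.111 + 4.000 + 1.778 + 0.111 + 7.111 = 13.111; σ = 3.621 days.
D = μ + z·σ = 39 + 0.842·3.621 = 42.0 days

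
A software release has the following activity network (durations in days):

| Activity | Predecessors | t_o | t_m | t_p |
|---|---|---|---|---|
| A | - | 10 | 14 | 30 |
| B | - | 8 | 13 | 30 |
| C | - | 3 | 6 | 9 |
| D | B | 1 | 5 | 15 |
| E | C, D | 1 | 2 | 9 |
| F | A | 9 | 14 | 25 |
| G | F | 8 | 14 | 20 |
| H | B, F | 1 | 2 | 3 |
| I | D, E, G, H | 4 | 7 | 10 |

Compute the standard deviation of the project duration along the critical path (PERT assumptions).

te_A = (10 + 4·14 + 30)/6 = 96/6 = 16; σ²_A = ((30−10)/6)² = 11.111
te_B = (8 + 4·13 + 30)/6 = 90/6 = 15; σ²_B = ((30−8)/6)² = 13.444
te_C = (3 + 4·6 + 9)/6 = 36/6 = 6; σ²_C = ((9−3)/6)² = 1.000
te_D = (1 + 4·5 + 15)/6 = 36/6 = 6; σ²_D = ((15−1)/6)² = 5.444
te_E = (1 + 4·2 + 9)/6 = 18/6 = 3; σ²_E = ((9−1)/6)² = 1.778
te_F = (9 + 4·14 + 25)/6 = 90/6 = 15; σ²_F = ((25−9)/6)² = 7.111
te_G = (8 + 4·14 + 20)/6 = 84/6 = 14; σ²_G = ((20−8)/6)² = 4.000
te_H = (1 + 4·2 + 3)/6 = 12/6 = 2; σ²_H = ((3−1)/6)² = 0.111
te_I = (4 + 4·7 + 10)/6 = 42/6 = 7; σ²_I = ((10−4)/6)² = 1.000

Forward pass:
ES_A = 0; EF_A = 16
ES_B = 0; EF_B = 15
ES_C = 0; EF_C = 6
ES_D = 15; EF_D = 15+6 = 21
ES_E = max(EF_C=6, EF_D=21) = 21; EF_E = 21+3 = 24
ES_F = 16; EF_F = 16+15 = 31
ES_G = 31; EF_G = 31+14 = 45
ES_H = max(EF_B=15, EF_F=31) = 31; EF_H = 31+2 = 33
ES_I = max(EF_D=21, EF_E=24, EF_G=45, EF_H=33) = 45; EF_I = 45+7 = 52
Expected project duration μ = 52 days. Critical path: A → F → G → I.

Variance along critical path = 11.111 + 7.111 + 4.000 + 1.000 = 23.222
σ = √23.222 = 4.819 days

4.82 days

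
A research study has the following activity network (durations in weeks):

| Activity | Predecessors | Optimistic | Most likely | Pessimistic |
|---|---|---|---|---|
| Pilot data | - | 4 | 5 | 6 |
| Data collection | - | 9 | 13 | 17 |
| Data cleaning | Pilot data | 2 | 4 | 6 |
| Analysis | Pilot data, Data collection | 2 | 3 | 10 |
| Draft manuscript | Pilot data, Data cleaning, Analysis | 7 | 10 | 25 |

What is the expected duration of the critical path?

te_Pilot data = (4 + 4·5 + 6)/6 = 30/6 = 5
te_Data collection = (9 + 4·13 + 17)/6 = 78/6 = 13
te_Data cleaning = (2 + 4·4 + 6)/6 = 24/6 = 4
te_Analysis = (2 + 4·3 + 10)/6 = 24/6 = 4
te_Draft manuscript = (7 + 4·10 + 25)/6 = 72/6 = 12

Forward pass:
ES_Pilot data = 0; EF_Pilot data = 5
ES_Data collection = 0; EF_Data collection = 13
ES_Data cleaning = 5; EF_Data cleaning = 5+4 = 9
ES_Analysis = max(EF_Pilot data=5, EF_Data collection=13) = 13; EF_Analysis = 13+4 = 17
ES_Draft manuscript = max(EF_Pilot data=5, EF_Data cleaning=9, EF_Analysis=17) = 17; EF_Draft manuscript = 17+12 = 29
Expected project duration μ = 29 weeks. Critical path: Data collection → Analysis → Draft manuscript.

29 weeks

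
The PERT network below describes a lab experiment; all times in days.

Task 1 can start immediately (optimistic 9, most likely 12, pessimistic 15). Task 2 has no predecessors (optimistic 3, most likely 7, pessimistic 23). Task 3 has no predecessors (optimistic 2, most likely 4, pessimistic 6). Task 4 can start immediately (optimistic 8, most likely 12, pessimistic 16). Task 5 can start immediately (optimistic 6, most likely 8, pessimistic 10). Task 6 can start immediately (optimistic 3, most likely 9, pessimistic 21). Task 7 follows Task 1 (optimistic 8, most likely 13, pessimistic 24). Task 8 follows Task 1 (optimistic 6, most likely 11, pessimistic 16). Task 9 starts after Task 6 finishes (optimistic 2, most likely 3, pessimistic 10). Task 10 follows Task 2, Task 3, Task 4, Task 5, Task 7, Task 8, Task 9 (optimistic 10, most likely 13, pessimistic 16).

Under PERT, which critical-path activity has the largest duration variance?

Task 7

te_Task 1 = (9 + 4·12 + 15)/6 = 72/6 = 12; σ²_Task 1 = ((15−9)/6)² = 1.000
te_Task 2 = (3 + 4·7 + 23)/6 = 54/6 = 9; σ²_Task 2 = ((23−3)/6)² = 11.111
te_Task 3 = (2 + 4·4 + 6)/6 = 24/6 = 4; σ²_Task 3 = ((6−2)/6)² = 0.444
te_Task 4 = (8 + 4·12 + 16)/6 = 72/6 = 12; σ²_Task 4 = ((16−8)/6)² = 1.778
te_Task 5 = (6 + 4·8 + 10)/6 = 48/6 = 8; σ²_Task 5 = ((10−6)/6)² = 0.444
te_Task 6 = (3 + 4·9 + 21)/6 = 60/6 = 10; σ²_Task 6 = ((21−3)/6)² = 9.000
te_Task 7 = (8 + 4·13 + 24)/6 = 84/6 = 14; σ²_Task 7 = ((24−8)/6)² = 7.111
te_Task 8 = (6 + 4·11 + 16)/6 = 66/6 = 11; σ²_Task 8 = ((16−6)/6)² = 2.778
te_Task 9 = (2 + 4·3 + 10)/6 = 24/6 = 4; σ²_Task 9 = ((10−2)/6)² = 1.778
te_Task 10 = (10 + 4·13 + 16)/6 = 78/6 = 13; σ²_Task 10 = ((16−10)/6)² = 1.000

Forward pass:
ES_Task 1 = 0; EF_Task 1 = 12
ES_Task 2 = 0; EF_Task 2 = 9
ES_Task 3 = 0; EF_Task 3 = 4
ES_Task 4 = 0; EF_Task 4 = 12
ES_Task 5 = 0; EF_Task 5 = 8
ES_Task 6 = 0; EF_Task 6 = 10
ES_Task 7 = 12; EF_Task 7 = 12+14 = 26
ES_Task 8 = 12; EF_Task 8 = 12+11 = 23
ES_Task 9 = 10; EF_Task 9 = 10+4 = 14
ES_Task 10 = max(EF_Task 2=9, EF_Task 3=4, EF_Task 4=12, EF_Task 5=8, EF_Task 7=26, EF_Task 8=23, EF_Task 9=14) = 26; EF_Task 10 = 26+13 = 39
Expected project duration μ = 39 days. Critical path: Task 1 → Task 7 → Task 10.

Variances on critical path: σ²_Task 1=1.000, σ²_Task 7=7.111, σ²_Task 10=1.000.
Largest is σ²_Task 7 = 7.111.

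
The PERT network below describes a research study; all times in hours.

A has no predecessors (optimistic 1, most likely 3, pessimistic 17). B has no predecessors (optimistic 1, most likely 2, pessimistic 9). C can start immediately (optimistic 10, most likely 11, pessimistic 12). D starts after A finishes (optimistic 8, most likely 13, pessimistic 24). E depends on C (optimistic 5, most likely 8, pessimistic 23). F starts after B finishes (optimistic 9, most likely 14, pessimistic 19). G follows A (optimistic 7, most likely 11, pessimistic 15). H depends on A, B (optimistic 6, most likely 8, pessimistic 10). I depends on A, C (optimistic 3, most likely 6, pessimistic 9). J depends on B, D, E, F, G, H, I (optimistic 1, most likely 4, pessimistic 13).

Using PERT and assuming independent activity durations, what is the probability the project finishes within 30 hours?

te_A = (1 + 4·3 + 17)/6 = 30/6 = 5; σ²_A = ((17−1)/6)² = 7.111
te_B = (1 + 4·2 + 9)/6 = 18/6 = 3; σ²_B = ((9−1)/6)² = 1.778
te_C = (10 + 4·11 + 12)/6 = 66/6 = 11; σ²_C = ((12−10)/6)² = 0.111
te_D = (8 + 4·13 + 24)/6 = 84/6 = 14; σ²_D = ((24−8)/6)² = 7.111
te_E = (5 + 4·8 + 23)/6 = 60/6 = 10; σ²_E = ((23−5)/6)² = 9.000
te_F = (9 + 4·14 + 19)/6 = 84/6 = 14; σ²_F = ((19−9)/6)² = 2.778
te_G = (7 + 4·11 + 15)/6 = 66/6 = 11; σ²_G = ((15−7)/6)² = 1.778
te_H = (6 + 4·8 + 10)/6 = 48/6 = 8; σ²_H = ((10−6)/6)² = 0.444
te_I = (3 + 4·6 + 9)/6 = 36/6 = 6; σ²_I = ((9−3)/6)² = 1.000
te_J = (1 + 4·4 + 13)/6 = 30/6 = 5; σ²_J = ((13−1)/6)² = 4.000

Forward pass:
ES_A = 0; EF_A = 5
ES_B = 0; EF_B = 3
ES_C = 0; EF_C = 11
ES_D = 5; EF_D = 5+14 = 19
ES_E = 11; EF_E = 11+10 = 21
ES_F = 3; EF_F = 3+14 = 17
ES_G = 5; EF_G = 5+11 = 16
ES_H = max(EF_A=5, EF_B=3) = 5; EF_H = 5+8 = 13
ES_I = max(EF_A=5, EF_C=11) = 11; EF_I = 11+6 = 17
ES_J = max(EF_B=3, EF_D=19, EF_E=21, EF_F=17, EF_G=16, EF_H=13, EF_I=17) = 21; EF_J = 21+5 = 26
Expected project duration μ = 26 hours. Critical path: C → E → J.

Variance along critical path = 0.111 + 9.000 + 4.000 = 13.111; σ = √13.111 = 3.621 hours.
Z = (30 − 26) / 3.621 = 1.105
P(T ≤ 30) = Φ(1.105) ≈ 0.865

0.865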